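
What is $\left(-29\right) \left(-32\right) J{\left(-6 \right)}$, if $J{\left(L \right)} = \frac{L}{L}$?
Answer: $928$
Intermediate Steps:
$J{\left(L \right)} = 1$
$\left(-29\right) \left(-32\right) J{\left(-6 \right)} = \left(-29\right) \left(-32\right) 1 = 928 \cdot 1 = 928$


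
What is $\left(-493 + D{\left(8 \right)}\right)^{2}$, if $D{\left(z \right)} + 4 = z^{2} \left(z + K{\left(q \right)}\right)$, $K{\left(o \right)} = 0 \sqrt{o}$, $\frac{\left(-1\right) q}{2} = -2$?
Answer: $225$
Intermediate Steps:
$q = 4$ ($q = \left(-2\right) \left(-2\right) = 4$)
$K{\left(o \right)} = 0$
$D{\left(z \right)} = -4 + z^{3}$ ($D{\left(z \right)} = -4 + z^{2} \left(z + 0\right) = -4 + z^{2} z = -4 + z^{3}$)
$\left(-493 + D{\left(8 \right)}\right)^{2} = \left(-493 - \left(4 - 8^{3}\right)\right)^{2} = \left(-493 + \left(-4 + 512\right)\right)^{2} = \left(-493 + 508\right)^{2} = 15^{2} = 225$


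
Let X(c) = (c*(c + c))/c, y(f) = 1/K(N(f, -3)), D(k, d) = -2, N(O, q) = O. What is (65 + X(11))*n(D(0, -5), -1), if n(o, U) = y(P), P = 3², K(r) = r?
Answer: 29/3 ≈ 9.6667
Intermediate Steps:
P = 9
y(f) = 1/f
n(o, U) = ⅑ (n(o, U) = 1/9 = ⅑)
X(c) = 2*c (X(c) = (c*(2*c))/c = (2*c²)/c = 2*c)
(65 + X(11))*n(D(0, -5), -1) = (65 + 2*11)*(⅑) = (65 + 22)*(⅑) = 87*(⅑) = 29/3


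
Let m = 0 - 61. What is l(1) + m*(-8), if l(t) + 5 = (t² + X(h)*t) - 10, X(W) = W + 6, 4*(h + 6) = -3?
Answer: 1893/4 ≈ 473.25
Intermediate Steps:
h = -27/4 (h = -6 + (¼)*(-3) = -6 - ¾ = -27/4 ≈ -6.7500)
m = -61
X(W) = 6 + W
l(t) = -15 + t² - 3*t/4 (l(t) = -5 + ((t² + (6 - 27/4)*t) - 10) = -5 + ((t² - 3*t/4) - 10) = -5 + (-10 + t² - 3*t/4) = -15 + t² - 3*t/4)
l(1) + m*(-8) = (-15 + 1² - ¾*1) - 61*(-8) = (-15 + 1 - ¾) + 488 = -59/4 + 488 = 1893/4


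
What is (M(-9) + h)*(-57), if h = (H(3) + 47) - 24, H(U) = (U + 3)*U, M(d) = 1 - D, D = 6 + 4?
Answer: -1824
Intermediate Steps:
D = 10
M(d) = -9 (M(d) = 1 - 1*10 = 1 - 10 = -9)
H(U) = U*(3 + U) (H(U) = (3 + U)*U = U*(3 + U))
h = 41 (h = (3*(3 + 3) + 47) - 24 = (3*6 + 47) - 24 = (18 + 47) - 24 = 65 - 24 = 41)
(M(-9) + h)*(-57) = (-9 + 41)*(-57) = 32*(-57) = -1824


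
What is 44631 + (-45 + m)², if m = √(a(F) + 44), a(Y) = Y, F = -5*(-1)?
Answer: 46075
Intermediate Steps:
F = 5
m = 7 (m = √(5 + 44) = √49 = 7)
44631 + (-45 + m)² = 44631 + (-45 + 7)² = 44631 + (-38)² = 44631 + 1444 = 46075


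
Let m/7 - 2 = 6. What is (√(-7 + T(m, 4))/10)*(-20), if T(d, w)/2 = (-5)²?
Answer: -2*√43 ≈ -13.115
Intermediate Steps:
m = 56 (m = 14 + 7*6 = 14 + 42 = 56)
T(d, w) = 50 (T(d, w) = 2*(-5)² = 2*25 = 50)
(√(-7 + T(m, 4))/10)*(-20) = (√(-7 + 50)/10)*(-20) = (√43*(⅒))*(-20) = (√43/10)*(-20) = -2*√43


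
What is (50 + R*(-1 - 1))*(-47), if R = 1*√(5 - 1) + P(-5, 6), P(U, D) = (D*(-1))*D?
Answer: -5546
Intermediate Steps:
P(U, D) = -D² (P(U, D) = (-D)*D = -D²)
R = -34 (R = 1*√(5 - 1) - 1*6² = 1*√4 - 1*36 = 1*2 - 36 = 2 - 36 = -34)
(50 + R*(-1 - 1))*(-47) = (50 - 34*(-1 - 1))*(-47) = (50 - 34*(-2))*(-47) = (50 + 68)*(-47) = 118*(-47) = -5546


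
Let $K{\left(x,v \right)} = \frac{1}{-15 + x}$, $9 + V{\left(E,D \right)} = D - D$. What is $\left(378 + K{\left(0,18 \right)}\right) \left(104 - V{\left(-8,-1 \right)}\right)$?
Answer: $\frac{640597}{15} \approx 42706.0$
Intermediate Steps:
$V{\left(E,D \right)} = -9$ ($V{\left(E,D \right)} = -9 + \left(D - D\right) = -9 + 0 = -9$)
$\left(378 + K{\left(0,18 \right)}\right) \left(104 - V{\left(-8,-1 \right)}\right) = \left(378 + \frac{1}{-15 + 0}\right) \left(104 - -9\right) = \left(378 + \frac{1}{-15}\right) \left(104 + 9\right) = \left(378 - \frac{1}{15}\right) 113 = \frac{5669}{15} \cdot 113 = \frac{640597}{15}$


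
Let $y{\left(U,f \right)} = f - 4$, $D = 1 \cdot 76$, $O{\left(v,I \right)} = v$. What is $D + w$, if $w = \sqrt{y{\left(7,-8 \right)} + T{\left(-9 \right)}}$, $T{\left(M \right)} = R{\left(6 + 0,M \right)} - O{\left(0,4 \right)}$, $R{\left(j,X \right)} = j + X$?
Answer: $76 + i \sqrt{15} \approx 76.0 + 3.873 i$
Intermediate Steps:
$R{\left(j,X \right)} = X + j$
$D = 76$
$y{\left(U,f \right)} = -4 + f$ ($y{\left(U,f \right)} = f - 4 = -4 + f$)
$T{\left(M \right)} = 6 + M$ ($T{\left(M \right)} = \left(M + \left(6 + 0\right)\right) - 0 = \left(M + 6\right) + 0 = \left(6 + M\right) + 0 = 6 + M$)
$w = i \sqrt{15}$ ($w = \sqrt{\left(-4 - 8\right) + \left(6 - 9\right)} = \sqrt{-12 - 3} = \sqrt{-15} = i \sqrt{15} \approx 3.873 i$)
$D + w = 76 + i \sqrt{15}$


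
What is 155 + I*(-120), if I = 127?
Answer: -15085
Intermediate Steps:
155 + I*(-120) = 155 + 127*(-120) = 155 - 15240 = -15085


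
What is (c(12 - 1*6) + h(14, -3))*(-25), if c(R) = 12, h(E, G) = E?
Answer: -650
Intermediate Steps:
(c(12 - 1*6) + h(14, -3))*(-25) = (12 + 14)*(-25) = 26*(-25) = -650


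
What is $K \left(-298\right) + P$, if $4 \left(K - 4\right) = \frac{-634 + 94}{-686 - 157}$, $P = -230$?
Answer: $- \frac{412992}{281} \approx -1469.7$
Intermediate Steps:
$K = \frac{1169}{281}$ ($K = 4 + \frac{\left(-634 + 94\right) \frac{1}{-686 - 157}}{4} = 4 + \frac{\left(-540\right) \frac{1}{-843}}{4} = 4 + \frac{\left(-540\right) \left(- \frac{1}{843}\right)}{4} = 4 + \frac{1}{4} \cdot \frac{180}{281} = 4 + \frac{45}{281} = \frac{1169}{281} \approx 4.1601$)
$K \left(-298\right) + P = \frac{1169}{281} \left(-298\right) - 230 = - \frac{348362}{281} - 230 = - \frac{412992}{281}$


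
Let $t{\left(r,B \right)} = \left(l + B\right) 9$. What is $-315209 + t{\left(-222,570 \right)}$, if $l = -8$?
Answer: $-310151$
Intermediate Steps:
$t{\left(r,B \right)} = -72 + 9 B$ ($t{\left(r,B \right)} = \left(-8 + B\right) 9 = -72 + 9 B$)
$-315209 + t{\left(-222,570 \right)} = -315209 + \left(-72 + 9 \cdot 570\right) = -315209 + \left(-72 + 5130\right) = -315209 + 5058 = -310151$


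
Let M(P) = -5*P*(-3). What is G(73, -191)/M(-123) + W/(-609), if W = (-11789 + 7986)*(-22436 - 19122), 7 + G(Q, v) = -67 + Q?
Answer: -97197720307/374535 ≈ -2.5952e+5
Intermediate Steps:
G(Q, v) = -74 + Q (G(Q, v) = -7 + (-67 + Q) = -74 + Q)
W = 158045074 (W = -3803*(-41558) = 158045074)
M(P) = 15*P
G(73, -191)/M(-123) + W/(-609) = (-74 + 73)/((15*(-123))) + 158045074/(-609) = -1/(-1845) + 158045074*(-1/609) = -1*(-1/1845) - 158045074/609 = 1/1845 - 158045074/609 = -97197720307/374535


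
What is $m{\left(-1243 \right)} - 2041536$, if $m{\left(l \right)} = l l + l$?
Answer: $-497730$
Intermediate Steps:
$m{\left(l \right)} = l + l^{2}$ ($m{\left(l \right)} = l^{2} + l = l + l^{2}$)
$m{\left(-1243 \right)} - 2041536 = - 1243 \left(1 - 1243\right) - 2041536 = \left(-1243\right) \left(-1242\right) - 2041536 = 1543806 - 2041536 = -497730$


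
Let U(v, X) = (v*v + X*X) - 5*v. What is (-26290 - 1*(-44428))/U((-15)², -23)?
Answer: 18138/50029 ≈ 0.36255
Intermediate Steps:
U(v, X) = X² + v² - 5*v (U(v, X) = (v² + X²) - 5*v = (X² + v²) - 5*v = X² + v² - 5*v)
(-26290 - 1*(-44428))/U((-15)², -23) = (-26290 - 1*(-44428))/((-23)² + ((-15)²)² - 5*(-15)²) = (-26290 + 44428)/(529 + 225² - 5*225) = 18138/(529 + 50625 - 1125) = 18138/50029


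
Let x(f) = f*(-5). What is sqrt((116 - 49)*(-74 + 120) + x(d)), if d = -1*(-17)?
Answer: 9*sqrt(37) ≈ 54.745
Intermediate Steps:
d = 17
x(f) = -5*f
sqrt((116 - 49)*(-74 + 120) + x(d)) = sqrt((116 - 49)*(-74 + 120) - 5*17) = sqrt(67*46 - 85) = sqrt(3082 - 85) = sqrt(2997) = 9*sqrt(37)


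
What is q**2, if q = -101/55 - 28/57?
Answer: 53246209/9828225 ≈ 5.4177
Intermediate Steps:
q = -7297/3135 (q = -101*1/55 - 28*1/57 = -101/55 - 28/57 = -7297/3135 ≈ -2.3276)
q**2 = (-7297/3135)**2 = 53246209/9828225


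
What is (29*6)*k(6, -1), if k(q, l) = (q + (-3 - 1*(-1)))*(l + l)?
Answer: -1392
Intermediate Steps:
k(q, l) = 2*l*(-2 + q) (k(q, l) = (q + (-3 + 1))*(2*l) = (q - 2)*(2*l) = (-2 + q)*(2*l) = 2*l*(-2 + q))
(29*6)*k(6, -1) = (29*6)*(2*(-1)*(-2 + 6)) = 174*(2*(-1)*4) = 174*(-8) = -1392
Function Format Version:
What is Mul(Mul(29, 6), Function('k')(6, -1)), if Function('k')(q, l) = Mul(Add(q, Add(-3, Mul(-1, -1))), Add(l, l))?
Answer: -1392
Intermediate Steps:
Function('k')(q, l) = Mul(2, l, Add(-2, q)) (Function('k')(q, l) = Mul(Add(q, Add(-3, 1)), Mul(2, l)) = Mul(Add(q, -2), Mul(2, l)) = Mul(Add(-2, q), Mul(2, l)) = Mul(2, l, Add(-2, q)))
Mul(Mul(29, 6), Function('k')(6, -1)) = Mul(Mul(29, 6), Mul(2, -1, Add(-2, 6))) = Mul(174, Mul(2, -1, 4)) = Mul(174, -8) = -1392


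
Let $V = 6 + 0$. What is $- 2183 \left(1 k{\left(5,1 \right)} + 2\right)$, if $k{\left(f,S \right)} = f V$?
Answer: $-69856$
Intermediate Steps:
$V = 6$
$k{\left(f,S \right)} = 6 f$ ($k{\left(f,S \right)} = f 6 = 6 f$)
$- 2183 \left(1 k{\left(5,1 \right)} + 2\right) = - 2183 \left(1 \cdot 6 \cdot 5 + 2\right) = - 2183 \left(1 \cdot 30 + 2\right) = - 2183 \left(30 + 2\right) = \left(-2183\right) 32 = -69856$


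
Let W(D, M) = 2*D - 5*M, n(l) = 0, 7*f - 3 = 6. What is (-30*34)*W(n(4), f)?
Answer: 45900/7 ≈ 6557.1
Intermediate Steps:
f = 9/7 (f = 3/7 + (⅐)*6 = 3/7 + 6/7 = 9/7 ≈ 1.2857)
W(D, M) = -5*M + 2*D
(-30*34)*W(n(4), f) = (-30*34)*(-5*9/7 + 2*0) = -1020*(-45/7 + 0) = -1020*(-45/7) = 45900/7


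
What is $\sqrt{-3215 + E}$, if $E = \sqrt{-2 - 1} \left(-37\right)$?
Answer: $\sqrt{-3215 - 37 i \sqrt{3}} \approx 0.5651 - 56.704 i$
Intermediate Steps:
$E = - 37 i \sqrt{3}$ ($E = \sqrt{-2 - 1} \left(-37\right) = \sqrt{-3} \left(-37\right) = i \sqrt{3} \left(-37\right) = - 37 i \sqrt{3} \approx - 64.086 i$)
$\sqrt{-3215 + E} = \sqrt{-3215 - 37 i \sqrt{3}}$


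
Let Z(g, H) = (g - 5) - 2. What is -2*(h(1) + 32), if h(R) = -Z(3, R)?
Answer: -72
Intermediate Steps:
Z(g, H) = -7 + g (Z(g, H) = (-5 + g) - 2 = -7 + g)
h(R) = 4 (h(R) = -(-7 + 3) = -1*(-4) = 4)
-2*(h(1) + 32) = -2*(4 + 32) = -2*36 = -72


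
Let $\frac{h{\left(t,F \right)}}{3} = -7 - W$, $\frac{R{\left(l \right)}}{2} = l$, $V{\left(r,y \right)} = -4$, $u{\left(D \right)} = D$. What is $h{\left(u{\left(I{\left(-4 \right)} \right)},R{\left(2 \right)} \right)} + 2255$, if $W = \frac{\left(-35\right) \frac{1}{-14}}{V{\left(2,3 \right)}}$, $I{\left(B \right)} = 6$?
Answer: $\frac{17887}{8} \approx 2235.9$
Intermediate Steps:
$R{\left(l \right)} = 2 l$
$W = - \frac{5}{8}$ ($W = \frac{\left(-35\right) \frac{1}{-14}}{-4} = \left(-35\right) \left(- \frac{1}{14}\right) \left(- \frac{1}{4}\right) = \frac{5}{2} \left(- \frac{1}{4}\right) = - \frac{5}{8} \approx -0.625$)
$h{\left(t,F \right)} = - \frac{153}{8}$ ($h{\left(t,F \right)} = 3 \left(-7 - - \frac{5}{8}\right) = 3 \left(-7 + \frac{5}{8}\right) = 3 \left(- \frac{51}{8}\right) = - \frac{153}{8}$)
$h{\left(u{\left(I{\left(-4 \right)} \right)},R{\left(2 \right)} \right)} + 2255 = - \frac{153}{8} + 2255 = \frac{17887}{8}$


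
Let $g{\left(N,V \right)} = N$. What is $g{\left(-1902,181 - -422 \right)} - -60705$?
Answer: $58803$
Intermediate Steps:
$g{\left(-1902,181 - -422 \right)} - -60705 = -1902 - -60705 = -1902 + 60705 = 58803$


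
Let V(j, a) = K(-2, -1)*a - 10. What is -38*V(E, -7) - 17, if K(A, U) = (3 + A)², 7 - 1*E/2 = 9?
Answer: 629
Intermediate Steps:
E = -4 (E = 14 - 2*9 = 14 - 18 = -4)
V(j, a) = -10 + a (V(j, a) = (3 - 2)²*a - 10 = 1²*a - 10 = 1*a - 10 = a - 10 = -10 + a)
-38*V(E, -7) - 17 = -38*(-10 - 7) - 17 = -38*(-17) - 17 = 646 - 17 = 629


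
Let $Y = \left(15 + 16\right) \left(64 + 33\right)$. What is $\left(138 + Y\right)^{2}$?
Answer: $9891025$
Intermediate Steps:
$Y = 3007$ ($Y = 31 \cdot 97 = 3007$)
$\left(138 + Y\right)^{2} = \left(138 + 3007\right)^{2} = 3145^{2} = 9891025$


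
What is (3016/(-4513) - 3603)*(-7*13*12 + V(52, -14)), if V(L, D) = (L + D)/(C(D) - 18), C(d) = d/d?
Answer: 302530929710/76721 ≈ 3.9433e+6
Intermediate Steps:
C(d) = 1
V(L, D) = -D/17 - L/17 (V(L, D) = (L + D)/(1 - 18) = (D + L)/(-17) = (D + L)*(-1/17) = -D/17 - L/17)
(3016/(-4513) - 3603)*(-7*13*12 + V(52, -14)) = (3016/(-4513) - 3603)*(-7*13*12 + (-1/17*(-14) - 1/17*52)) = (3016*(-1/4513) - 3603)*(-91*12 + (14/17 - 52/17)) = (-3016/4513 - 3603)*(-1092 - 38/17) = -16263355/4513*(-18602/17) = 302530929710/76721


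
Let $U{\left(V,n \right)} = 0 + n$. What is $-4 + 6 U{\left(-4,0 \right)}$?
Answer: $-4$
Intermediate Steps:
$U{\left(V,n \right)} = n$
$-4 + 6 U{\left(-4,0 \right)} = -4 + 6 \cdot 0 = -4 + 0 = -4$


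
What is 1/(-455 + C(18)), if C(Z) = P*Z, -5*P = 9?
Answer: -5/2437 ≈ -0.0020517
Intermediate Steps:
P = -9/5 (P = -1/5*9 = -9/5 ≈ -1.8000)
C(Z) = -9*Z/5
1/(-455 + C(18)) = 1/(-455 - 9/5*18) = 1/(-455 - 162/5) = 1/(-2437/5) = -5/2437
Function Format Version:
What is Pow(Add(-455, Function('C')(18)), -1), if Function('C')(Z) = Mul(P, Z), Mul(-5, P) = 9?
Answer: Rational(-5, 2437) ≈ -0.0020517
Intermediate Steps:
P = Rational(-9, 5) (P = Mul(Rational(-1, 5), 9) = Rational(-9, 5) ≈ -1.8000)
Function('C')(Z) = Mul(Rational(-9, 5), Z)
Pow(Add(-455, Function('C')(18)), -1) = Pow(Add(-455, Mul(Rational(-9, 5), 18)), -1) = Pow(Add(-455, Rational(-162, 5)), -1) = Pow(Rational(-2437, 5), -1) = Rational(-5, 2437)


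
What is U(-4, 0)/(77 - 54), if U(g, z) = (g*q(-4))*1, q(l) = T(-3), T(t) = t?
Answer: 12/23 ≈ 0.52174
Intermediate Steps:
q(l) = -3
U(g, z) = -3*g (U(g, z) = (g*(-3))*1 = -3*g*1 = -3*g)
U(-4, 0)/(77 - 54) = (-3*(-4))/(77 - 54) = 12/23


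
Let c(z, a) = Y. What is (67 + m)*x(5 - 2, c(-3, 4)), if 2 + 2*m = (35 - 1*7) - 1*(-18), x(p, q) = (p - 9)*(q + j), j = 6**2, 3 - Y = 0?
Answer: -20826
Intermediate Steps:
Y = 3 (Y = 3 - 1*0 = 3 + 0 = 3)
j = 36
c(z, a) = 3
x(p, q) = (-9 + p)*(36 + q) (x(p, q) = (p - 9)*(q + 36) = (-9 + p)*(36 + q))
m = 22 (m = -1 + ((35 - 1*7) - 1*(-18))/2 = -1 + ((35 - 7) + 18)/2 = -1 + (28 + 18)/2 = -1 + (1/2)*46 = -1 + 23 = 22)
(67 + m)*x(5 - 2, c(-3, 4)) = (67 + 22)*(-324 - 9*3 + 36*(5 - 2) + (5 - 2)*3) = 89*(-324 - 27 + 36*3 + 3*3) = 89*(-324 - 27 + 108 + 9) = 89*(-234) = -20826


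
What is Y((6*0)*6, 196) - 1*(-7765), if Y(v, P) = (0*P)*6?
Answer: 7765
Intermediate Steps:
Y(v, P) = 0 (Y(v, P) = 0*6 = 0)
Y((6*0)*6, 196) - 1*(-7765) = 0 - 1*(-7765) = 0 + 7765 = 7765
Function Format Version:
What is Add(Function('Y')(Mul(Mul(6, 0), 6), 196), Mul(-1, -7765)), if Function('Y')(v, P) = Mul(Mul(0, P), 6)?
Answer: 7765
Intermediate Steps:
Function('Y')(v, P) = 0 (Function('Y')(v, P) = Mul(0, 6) = 0)
Add(Function('Y')(Mul(Mul(6, 0), 6), 196), Mul(-1, -7765)) = Add(0, Mul(-1, -7765)) = Add(0, 7765) = 7765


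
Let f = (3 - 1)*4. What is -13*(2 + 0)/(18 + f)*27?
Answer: -27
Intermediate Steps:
f = 8 (f = 2*4 = 8)
-13*(2 + 0)/(18 + f)*27 = -13*(2 + 0)/(18 + 8)*27 = -26/26*27 = -13*1/13*27 = -1*27 = -27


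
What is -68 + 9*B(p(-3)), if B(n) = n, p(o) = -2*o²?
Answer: -230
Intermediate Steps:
-68 + 9*B(p(-3)) = -68 + 9*(-2*(-3)²) = -68 + 9*(-2*9) = -68 + 9*(-18) = -68 - 162 = -230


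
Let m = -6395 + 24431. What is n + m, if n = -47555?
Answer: -29519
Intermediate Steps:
m = 18036
n + m = -47555 + 18036 = -29519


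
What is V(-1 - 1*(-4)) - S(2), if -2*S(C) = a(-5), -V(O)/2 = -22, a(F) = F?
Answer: 83/2 ≈ 41.500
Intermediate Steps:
V(O) = 44 (V(O) = -2*(-22) = 44)
S(C) = 5/2 (S(C) = -½*(-5) = 5/2)
V(-1 - 1*(-4)) - S(2) = 44 - 1*5/2 = 44 - 5/2 = 83/2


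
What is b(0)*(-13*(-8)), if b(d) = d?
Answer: 0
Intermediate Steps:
b(0)*(-13*(-8)) = 0*(-13*(-8)) = 0*104 = 0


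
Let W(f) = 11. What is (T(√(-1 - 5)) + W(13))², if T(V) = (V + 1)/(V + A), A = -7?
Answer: 16*(114*√6 + 307*I)/(14*√6 + 43*I) ≈ 120.47 - 7.8254*I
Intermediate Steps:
T(V) = (1 + V)/(-7 + V) (T(V) = (V + 1)/(V - 7) = (1 + V)/(-7 + V))
(T(√(-1 - 5)) + W(13))² = ((1 + √(-1 - 5))/(-7 + √(-1 - 5)) + 11)² = ((1 + √(-6))/(-7 + √(-6)) + 11)² = ((1 + I*√6)/(-7 + I*√6) + 11)² = (11 + (1 + I*√6)/(-7 + I*√6))²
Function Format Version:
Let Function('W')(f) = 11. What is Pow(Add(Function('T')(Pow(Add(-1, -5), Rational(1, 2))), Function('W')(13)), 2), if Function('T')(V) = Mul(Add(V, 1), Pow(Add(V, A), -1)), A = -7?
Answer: Mul(16, Pow(Add(Mul(14, Pow(6, Rational(1, 2))), Mul(43, I)), -1), Add(Mul(114, Pow(6, Rational(1, 2))), Mul(307, I))) ≈ Add(120.47, Mul(-7.8254, I))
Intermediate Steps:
Function('T')(V) = Mul(Pow(Add(-7, V), -1), Add(1, V)) (Function('T')(V) = Mul(Add(V, 1), Pow(Add(V, -7), -1)) = Mul(Add(1, V), Pow(Add(-7, V), -1)) = Mul(Pow(Add(-7, V), -1), Add(1, V)))
Pow(Add(Function('T')(Pow(Add(-1, -5), Rational(1, 2))), Function('W')(13)), 2) = Pow(Add(Mul(Pow(Add(-7, Pow(Add(-1, -5), Rational(1, 2))), -1), Add(1, Pow(Add(-1, -5), Rational(1, 2)))), 11), 2) = Pow(Add(Mul(Pow(Add(-7, Pow(-6, Rational(1, 2))), -1), Add(1, Pow(-6, Rational(1, 2)))), 11), 2) = Pow(Add(Mul(Pow(Add(-7, Mul(I, Pow(6, Rational(1, 2)))), -1), Add(1, Mul(I, Pow(6, Rational(1, 2))))), 11), 2) = Pow(Add(11, Mul(Pow(Add(-7, Mul(I, Pow(6, Rational(1, 2)))), -1), Add(1, Mul(I, Pow(6, Rational(1, 2)))))), 2)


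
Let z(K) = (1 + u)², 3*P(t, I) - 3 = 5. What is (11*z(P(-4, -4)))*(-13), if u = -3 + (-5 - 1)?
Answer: -9152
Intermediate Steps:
P(t, I) = 8/3 (P(t, I) = 1 + (⅓)*5 = 1 + 5/3 = 8/3)
u = -9 (u = -3 - 6 = -9)
z(K) = 64 (z(K) = (1 - 9)² = (-8)² = 64)
(11*z(P(-4, -4)))*(-13) = (11*64)*(-13) = 704*(-13) = -9152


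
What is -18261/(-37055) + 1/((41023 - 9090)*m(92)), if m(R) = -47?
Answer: 27407003056/55614033805 ≈ 0.49281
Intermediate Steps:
-18261/(-37055) + 1/((41023 - 9090)*m(92)) = -18261/(-37055) + 1/((41023 - 9090)*(-47)) = -18261*(-1/37055) - 1/47/31933 = 18261/37055 + (1/31933)*(-1/47) = 18261/37055 - 1/1500851 = 27407003056/55614033805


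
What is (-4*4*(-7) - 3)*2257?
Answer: 246013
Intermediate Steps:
(-4*4*(-7) - 3)*2257 = (-16*(-7) - 3)*2257 = (112 - 3)*2257 = 109*2257 = 246013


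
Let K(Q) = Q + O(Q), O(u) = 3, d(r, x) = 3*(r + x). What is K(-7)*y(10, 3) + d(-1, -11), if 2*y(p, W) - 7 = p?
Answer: -70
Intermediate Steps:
d(r, x) = 3*r + 3*x
K(Q) = 3 + Q (K(Q) = Q + 3 = 3 + Q)
y(p, W) = 7/2 + p/2
K(-7)*y(10, 3) + d(-1, -11) = (3 - 7)*(7/2 + (½)*10) + (3*(-1) + 3*(-11)) = -4*(7/2 + 5) + (-3 - 33) = -4*17/2 - 36 = -34 - 36 = -70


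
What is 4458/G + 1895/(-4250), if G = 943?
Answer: 3431903/801550 ≈ 4.2816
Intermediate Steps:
4458/G + 1895/(-4250) = 4458/943 + 1895/(-4250) = 4458*(1/943) + 1895*(-1/4250) = 4458/943 - 379/850 = 3431903/801550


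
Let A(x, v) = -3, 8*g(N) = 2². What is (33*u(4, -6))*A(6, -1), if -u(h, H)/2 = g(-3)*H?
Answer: -594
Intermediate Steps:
g(N) = ½ (g(N) = (⅛)*2² = (⅛)*4 = ½)
u(h, H) = -H
(33*u(4, -6))*A(6, -1) = (33*(-1*(-6)))*(-3) = (33*6)*(-3) = 198*(-3) = -594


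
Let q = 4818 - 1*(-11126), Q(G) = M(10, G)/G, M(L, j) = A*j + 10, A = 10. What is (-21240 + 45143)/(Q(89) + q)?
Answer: 2127367/1419916 ≈ 1.4982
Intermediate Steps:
M(L, j) = 10 + 10*j (M(L, j) = 10*j + 10 = 10 + 10*j)
Q(G) = (10 + 10*G)/G
q = 15944 (q = 4818 + 11126 = 15944)
(-21240 + 45143)/(Q(89) + q) = (-21240 + 45143)/((10 + 10/89) + 15944) = 23903/((10 + 10*(1/89)) + 15944) = 23903/((10 + 10/89) + 15944) = 23903/(900/89 + 15944) = 23903/(1419916/89) = 23903*(89/1419916) = 2127367/1419916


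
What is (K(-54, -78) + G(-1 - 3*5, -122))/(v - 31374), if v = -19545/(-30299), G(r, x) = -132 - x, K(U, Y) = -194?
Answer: 2060332/316860427 ≈ 0.0065023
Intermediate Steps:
v = 19545/30299 (v = -19545*(-1/30299) = 19545/30299 ≈ 0.64507)
(K(-54, -78) + G(-1 - 3*5, -122))/(v - 31374) = (-194 + (-132 - 1*(-122)))/(19545/30299 - 31374) = (-194 + (-132 + 122))/(-950581281/30299) = (-194 - 10)*(-30299/950581281) = -204*(-30299/950581281) = 2060332/316860427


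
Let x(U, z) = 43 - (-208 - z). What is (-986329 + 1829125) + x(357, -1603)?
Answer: 841444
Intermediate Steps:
x(U, z) = 251 + z (x(U, z) = 43 + (208 + z) = 251 + z)
(-986329 + 1829125) + x(357, -1603) = (-986329 + 1829125) + (251 - 1603) = 842796 - 1352 = 841444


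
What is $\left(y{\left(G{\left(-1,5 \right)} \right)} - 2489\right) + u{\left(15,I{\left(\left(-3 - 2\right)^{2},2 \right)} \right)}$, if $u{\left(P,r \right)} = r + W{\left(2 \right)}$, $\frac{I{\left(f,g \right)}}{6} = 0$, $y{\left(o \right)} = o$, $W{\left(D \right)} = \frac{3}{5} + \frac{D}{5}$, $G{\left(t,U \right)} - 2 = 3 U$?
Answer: $-2471$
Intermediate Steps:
$G{\left(t,U \right)} = 2 + 3 U$
$W{\left(D \right)} = \frac{3}{5} + \frac{D}{5}$ ($W{\left(D \right)} = 3 \cdot \frac{1}{5} + D \frac{1}{5} = \frac{3}{5} + \frac{D}{5}$)
$I{\left(f,g \right)} = 0$ ($I{\left(f,g \right)} = 6 \cdot 0 = 0$)
$u{\left(P,r \right)} = 1 + r$ ($u{\left(P,r \right)} = r + \left(\frac{3}{5} + \frac{1}{5} \cdot 2\right) = r + \left(\frac{3}{5} + \frac{2}{5}\right) = r + 1 = 1 + r$)
$\left(y{\left(G{\left(-1,5 \right)} \right)} - 2489\right) + u{\left(15,I{\left(\left(-3 - 2\right)^{2},2 \right)} \right)} = \left(\left(2 + 3 \cdot 5\right) - 2489\right) + \left(1 + 0\right) = \left(\left(2 + 15\right) - 2489\right) + 1 = \left(17 - 2489\right) + 1 = -2472 + 1 = -2471$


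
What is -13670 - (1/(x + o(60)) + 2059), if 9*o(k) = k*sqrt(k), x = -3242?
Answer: -247918070871/15761846 + 10*sqrt(15)/7880923 ≈ -15729.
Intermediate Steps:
o(k) = k**(3/2)/9 (o(k) = (k*sqrt(k))/9 = k**(3/2)/9)
-13670 - (1/(x + o(60)) + 2059) = -13670 - (1/(-3242 + 60**(3/2)/9) + 2059) = -13670 - (1/(-3242 + (120*sqrt(15))/9) + 2059) = -13670 - (1/(-3242 + 40*sqrt(15)/3) + 2059) = -13670 - (2059 + 1/(-3242 + 40*sqrt(15)/3)) = -13670 + (-2059 - 1/(-3242 + 40*sqrt(15)/3)) = -15729 - 1/(-3242 + 40*sqrt(15)/3)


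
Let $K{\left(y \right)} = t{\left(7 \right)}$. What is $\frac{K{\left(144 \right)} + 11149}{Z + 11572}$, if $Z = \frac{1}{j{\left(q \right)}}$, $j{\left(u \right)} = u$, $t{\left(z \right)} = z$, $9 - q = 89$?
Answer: $\frac{892480}{925759} \approx 0.96405$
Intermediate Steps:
$q = -80$ ($q = 9 - 89 = -80$)
$K{\left(y \right)} = 7$
$Z = - \frac{1}{80}$ ($Z = \frac{1}{-80} = - \frac{1}{80} \approx -0.0125$)
$\frac{K{\left(144 \right)} + 11149}{Z + 11572} = \frac{7 + 11149}{- \frac{1}{80} + 11572} = \frac{11156}{\frac{925759}{80}} = 11156 \cdot \frac{80}{925759} = \frac{892480}{925759}$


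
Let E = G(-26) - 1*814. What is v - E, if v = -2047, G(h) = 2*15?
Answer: -1263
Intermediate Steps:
G(h) = 30
E = -784 (E = 30 - 1*814 = 30 - 814 = -784)
v - E = -2047 - 1*(-784) = -2047 + 784 = -1263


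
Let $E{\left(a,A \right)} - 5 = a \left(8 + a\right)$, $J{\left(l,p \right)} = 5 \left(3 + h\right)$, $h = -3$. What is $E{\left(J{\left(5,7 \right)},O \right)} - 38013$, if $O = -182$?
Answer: $-38008$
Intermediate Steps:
$J{\left(l,p \right)} = 0$ ($J{\left(l,p \right)} = 5 \left(3 - 3\right) = 5 \cdot 0 = 0$)
$E{\left(a,A \right)} = 5 + a \left(8 + a\right)$
$E{\left(J{\left(5,7 \right)},O \right)} - 38013 = \left(5 + 0^{2} + 8 \cdot 0\right) - 38013 = \left(5 + 0 + 0\right) - 38013 = 5 - 38013 = -38008$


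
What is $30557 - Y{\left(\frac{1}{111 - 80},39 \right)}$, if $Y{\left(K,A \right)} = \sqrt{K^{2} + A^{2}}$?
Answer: $30557 - \frac{\sqrt{1461682}}{31} \approx 30518.0$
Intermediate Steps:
$Y{\left(K,A \right)} = \sqrt{A^{2} + K^{2}}$
$30557 - Y{\left(\frac{1}{111 - 80},39 \right)} = 30557 - \sqrt{39^{2} + \left(\frac{1}{111 - 80}\right)^{2}} = 30557 - \sqrt{1521 + \left(\frac{1}{31}\right)^{2}} = 30557 - \sqrt{1521 + \frac{1}{961}} = 30557 - \sqrt{\frac{1461682}{961}} = 30557 - \frac{\sqrt{1461682}}{31}$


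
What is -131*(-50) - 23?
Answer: 6527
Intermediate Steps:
-131*(-50) - 23 = 6550 - 23 = 6527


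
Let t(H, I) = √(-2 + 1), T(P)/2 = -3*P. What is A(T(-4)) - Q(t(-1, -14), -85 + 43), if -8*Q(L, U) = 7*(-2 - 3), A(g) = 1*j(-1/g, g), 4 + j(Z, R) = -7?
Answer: -123/8 ≈ -15.375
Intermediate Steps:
T(P) = -6*P (T(P) = 2*(-3*P) = -6*P)
t(H, I) = I (t(H, I) = √(-1) = I)
j(Z, R) = -11 (j(Z, R) = -4 - 7 = -11)
A(g) = -11 (A(g) = 1*(-11) = -11)
Q(L, U) = 35/8 (Q(L, U) = -7*(-2 - 3)/8 = -7*(-5)/8 = -⅛*(-35) = 35/8)
A(T(-4)) - Q(t(-1, -14), -85 + 43) = -11 - 1*35/8 = -11 - 35/8 = -123/8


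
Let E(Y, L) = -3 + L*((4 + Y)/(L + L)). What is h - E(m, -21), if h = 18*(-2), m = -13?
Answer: -57/2 ≈ -28.500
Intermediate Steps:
h = -36
E(Y, L) = -1 + Y/2 (E(Y, L) = -3 + L*((4 + Y)/((2*L))) = -3 + L*((4 + Y)*(1/(2*L))) = -3 + L*((4 + Y)/(2*L)) = -3 + (2 + Y/2) = -1 + Y/2)
h - E(m, -21) = -36 - (-1 + (½)*(-13)) = -36 - (-1 - 13/2) = -36 - 1*(-15/2) = -36 + 15/2 = -57/2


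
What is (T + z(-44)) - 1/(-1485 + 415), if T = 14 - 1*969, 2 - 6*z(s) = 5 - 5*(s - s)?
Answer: -511192/535 ≈ -955.50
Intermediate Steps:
z(s) = -½ (z(s) = ⅓ - (5 - 5*(s - s))/6 = ⅓ - (5 - 5*0)/6 = ⅓ - (5 + 0)/6 = ⅓ - ⅙*5 = ⅓ - ⅚ = -½)
T = -955 (T = 14 - 969 = -955)
(T + z(-44)) - 1/(-1485 + 415) = (-955 - ½) - 1/(-1485 + 415) = -1911/2 - 1/(-1070) = -1911/2 - 1*(-1/1070) = -1911/2 + 1/1070 = -511192/535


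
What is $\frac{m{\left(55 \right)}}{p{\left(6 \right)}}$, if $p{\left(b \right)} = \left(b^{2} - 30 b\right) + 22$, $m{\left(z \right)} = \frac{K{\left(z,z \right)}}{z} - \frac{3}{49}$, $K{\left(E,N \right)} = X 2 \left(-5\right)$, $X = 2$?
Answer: $\frac{229}{65758} \approx 0.0034825$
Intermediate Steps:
$K{\left(E,N \right)} = -20$ ($K{\left(E,N \right)} = 2 \cdot 2 \left(-5\right) = 4 \left(-5\right) = -20$)
$m{\left(z \right)} = - \frac{3}{49} - \frac{20}{z}$ ($m{\left(z \right)} = - \frac{20}{z} - \frac{3}{49} = - \frac{3}{49} - \frac{20}{z}$)
$p{\left(b \right)} = 22 + b^{2} - 30 b$
$\frac{m{\left(55 \right)}}{p{\left(6 \right)}} = \frac{- \frac{3}{49} - \frac{20}{55}}{22 + 6^{2} - 180} = \frac{- \frac{3}{49} - \frac{4}{11}}{22 + 36 - 180} = \frac{- \frac{3}{49} - \frac{4}{11}}{-122} = \left(- \frac{229}{539}\right) \left(- \frac{1}{122}\right) = \frac{229}{65758}$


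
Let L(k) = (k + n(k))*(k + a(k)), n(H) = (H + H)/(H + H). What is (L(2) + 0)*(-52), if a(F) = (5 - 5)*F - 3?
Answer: 156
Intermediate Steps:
a(F) = -3 (a(F) = 0*F - 3 = 0 - 3 = -3)
n(H) = 1 (n(H) = (2*H)/((2*H)) = (2*H)*(1/(2*H)) = 1)
L(k) = (1 + k)*(-3 + k) (L(k) = (k + 1)*(k - 3) = (1 + k)*(-3 + k))
(L(2) + 0)*(-52) = ((-3 + 2**2 - 2*2) + 0)*(-52) = ((-3 + 4 - 4) + 0)*(-52) = (-3 + 0)*(-52) = -3*(-52) = 156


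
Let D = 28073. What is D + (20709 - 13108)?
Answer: 35674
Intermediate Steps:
D + (20709 - 13108) = 28073 + (20709 - 13108) = 28073 + 7601 = 35674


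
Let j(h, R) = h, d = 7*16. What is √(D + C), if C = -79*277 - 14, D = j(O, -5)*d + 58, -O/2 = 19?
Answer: I*√26095 ≈ 161.54*I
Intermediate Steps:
d = 112
O = -38 (O = -2*19 = -38)
D = -4198 (D = -38*112 + 58 = -4256 + 58 = -4198)
C = -21897 (C = -21883 - 14 = -21897)
√(D + C) = √(-4198 - 21897) = √(-26095) = I*√26095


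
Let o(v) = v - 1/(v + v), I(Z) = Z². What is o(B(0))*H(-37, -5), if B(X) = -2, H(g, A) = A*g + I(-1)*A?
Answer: -315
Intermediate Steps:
H(g, A) = A + A*g (H(g, A) = A*g + (-1)²*A = A*g + 1*A = A*g + A = A + A*g)
o(v) = v - 1/(2*v)
o(B(0))*H(-37, -5) = (-2 - ½/(-2))*(-5*(1 - 37)) = (-2 - ½*(-½))*(-5*(-36)) = (-2 + ¼)*180 = -7/4*180 = -315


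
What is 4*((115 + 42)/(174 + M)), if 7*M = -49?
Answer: 628/167 ≈ 3.7605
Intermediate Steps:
M = -7 (M = (1/7)*(-49) = -7)
4*((115 + 42)/(174 + M)) = 4*((115 + 42)/(174 - 7)) = 4*(157/167) = 628/167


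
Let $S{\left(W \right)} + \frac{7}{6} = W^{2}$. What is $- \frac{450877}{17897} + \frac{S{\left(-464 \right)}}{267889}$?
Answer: $- \frac{701591142125}{28766456598} \approx -24.389$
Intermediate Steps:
$S{\left(W \right)} = - \frac{7}{6} + W^{2}$
$- \frac{450877}{17897} + \frac{S{\left(-464 \right)}}{267889} = - \frac{450877}{17897} + \frac{- \frac{7}{6} + \left(-464\right)^{2}}{267889} = \left(-450877\right) \frac{1}{17897} + \left(- \frac{7}{6} + 215296\right) \frac{1}{267889} = - \frac{450877}{17897} + \frac{1291769}{6} \cdot \frac{1}{267889} = - \frac{450877}{17897} + \frac{1291769}{1607334} = - \frac{701591142125}{28766456598}$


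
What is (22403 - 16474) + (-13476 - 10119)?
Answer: -17666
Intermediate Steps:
(22403 - 16474) + (-13476 - 10119) = 5929 - 23595 = -17666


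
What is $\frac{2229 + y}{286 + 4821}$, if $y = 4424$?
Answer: $\frac{6653}{5107} \approx 1.3027$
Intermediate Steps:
$\frac{2229 + y}{286 + 4821} = \frac{2229 + 4424}{286 + 4821} = \frac{6653}{5107}$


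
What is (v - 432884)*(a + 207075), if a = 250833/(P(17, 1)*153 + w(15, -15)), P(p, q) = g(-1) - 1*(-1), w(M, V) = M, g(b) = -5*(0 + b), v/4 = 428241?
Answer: 82544596794880/311 ≈ 2.6542e+11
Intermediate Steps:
v = 1712964 (v = 4*428241 = 1712964)
g(b) = -5*b
P(p, q) = 6 (P(p, q) = -5*(-1) - 1*(-1) = 5 + 1 = 6)
a = 83611/311 (a = 250833/(6*153 + 15) = 250833/(918 + 15) = 250833/933 = 250833*(1/933) = 83611/311 ≈ 268.85)
(v - 432884)*(a + 207075) = (1712964 - 432884)*(83611/311 + 207075) = 1280080*(64483936/311) = 82544596794880/311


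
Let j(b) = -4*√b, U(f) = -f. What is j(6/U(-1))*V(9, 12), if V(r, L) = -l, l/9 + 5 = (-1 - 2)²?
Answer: 144*√6 ≈ 352.73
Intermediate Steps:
l = 36 (l = -45 + 9*(-1 - 2)² = -45 + 9*(-3)² = -45 + 9*9 = -45 + 81 = 36)
V(r, L) = -36 (V(r, L) = -1*36 = -36)
j(6/U(-1))*V(9, 12) = -4*√6/√1*(-36) = -4*√6*(-36) = 144*√6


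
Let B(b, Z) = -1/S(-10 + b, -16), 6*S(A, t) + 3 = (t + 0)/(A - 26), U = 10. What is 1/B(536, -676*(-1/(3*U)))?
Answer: 379/750 ≈ 0.50533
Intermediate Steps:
S(A, t) = -1/2 + t/(6*(-26 + A)) (S(A, t) = -1/2 + ((t + 0)/(A - 26))/6 = -1/2 + (t/(-26 + A))/6 = -1/2 + t/(6*(-26 + A)))
B(b, Z) = -6*(-36 + b)/(92 - 3*b) (B(b, Z) = -1/((78 - 16 - 3*(-10 + b))/(6*(-26 + (-10 + b)))) = -1/((78 - 16 + (30 - 3*b))/(6*(-36 + b))) = -1/((92 - 3*b)/(6*(-36 + b))) = -6*(-36 + b)/(92 - 3*b))
1/B(536, -676*(-1/(3*U))) = 1/(6*(-36 + 536)/(-92 + 3*536)) = 1/(6*500/(-92 + 1608)) = 1/(6*500/1516) = 1/(6*(1/1516)*500) = 1/(750/379) = 379/750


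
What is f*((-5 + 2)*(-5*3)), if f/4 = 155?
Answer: 27900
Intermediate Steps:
f = 620 (f = 4*155 = 620)
f*((-5 + 2)*(-5*3)) = 620*((-5 + 2)*(-5*3)) = 620*(-3*(-15)) = 620*45 = 27900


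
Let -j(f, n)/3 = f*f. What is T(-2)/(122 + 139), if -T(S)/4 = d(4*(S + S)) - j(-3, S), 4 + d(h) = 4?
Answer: -12/29 ≈ -0.41379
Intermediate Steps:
d(h) = 0 (d(h) = -4 + 4 = 0)
j(f, n) = -3*f**2 (j(f, n) = -3*f*f = -3*f**2)
T(S) = -108 (T(S) = -4*(0 - (-3)*(-3)**2) = -4*(0 - (-3)*9) = -4*(0 - 1*(-27)) = -4*(0 + 27) = -4*27 = -108)
T(-2)/(122 + 139) = -108/(122 + 139) = -108/261 = (1/261)*(-108) = -12/29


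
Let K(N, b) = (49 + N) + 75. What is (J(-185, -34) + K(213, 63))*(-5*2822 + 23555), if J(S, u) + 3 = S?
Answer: 1407305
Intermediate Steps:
J(S, u) = -3 + S
K(N, b) = 124 + N
(J(-185, -34) + K(213, 63))*(-5*2822 + 23555) = ((-3 - 185) + (124 + 213))*(-5*2822 + 23555) = (-188 + 337)*(-14110 + 23555) = 149*9445 = 1407305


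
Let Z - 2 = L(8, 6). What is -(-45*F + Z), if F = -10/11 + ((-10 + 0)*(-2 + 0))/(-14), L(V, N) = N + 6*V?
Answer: -12412/77 ≈ -161.19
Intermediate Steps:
Z = 56 (Z = 2 + (6 + 6*8) = 2 + (6 + 48) = 2 + 54 = 56)
F = -180/77 (F = -10*1/11 - 10*(-2)*(-1/14) = -10/11 + 20*(-1/14) = -10/11 - 10/7 = -180/77 ≈ -2.3377)
-(-45*F + Z) = -(-45*(-180/77) + 56) = -(8100/77 + 56) = -1*12412/77 = -12412/77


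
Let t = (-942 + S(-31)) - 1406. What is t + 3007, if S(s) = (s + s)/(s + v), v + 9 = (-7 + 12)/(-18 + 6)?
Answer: 320359/485 ≈ 660.53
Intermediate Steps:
v = -113/12 (v = -9 + (-7 + 12)/(-18 + 6) = -9 + 5/(-12) = -9 + 5*(-1/12) = -9 - 5/12 = -113/12 ≈ -9.4167)
S(s) = 2*s/(-113/12 + s) (S(s) = (s + s)/(s - 113/12) = (2*s)/(-113/12 + s) = 2*s/(-113/12 + s))
t = -1138036/485 (t = (-942 + 24*(-31)/(-113 + 12*(-31))) - 1406 = (-942 + 24*(-31)/(-113 - 372)) - 1406 = (-942 + 24*(-31)/(-485)) - 1406 = (-942 + 24*(-31)*(-1/485)) - 1406 = (-942 + 744/485) - 1406 = -456126/485 - 1406 = -1138036/485 ≈ -2346.5)
t + 3007 = -1138036/485 + 3007 = 320359/485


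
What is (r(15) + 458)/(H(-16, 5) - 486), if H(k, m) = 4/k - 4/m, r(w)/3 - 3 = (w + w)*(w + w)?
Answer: -63340/9741 ≈ -6.5024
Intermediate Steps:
r(w) = 9 + 12*w² (r(w) = 9 + 3*((w + w)*(w + w)) = 9 + 3*((2*w)*(2*w)) = 9 + 3*(4*w²) = 9 + 12*w²)
H(k, m) = -4/m + 4/k
(r(15) + 458)/(H(-16, 5) - 486) = ((9 + 12*15²) + 458)/((-4/5 + 4/(-16)) - 486) = ((9 + 12*225) + 458)/((-4*⅕ + 4*(-1/16)) - 486) = ((9 + 2700) + 458)/((-⅘ - ¼) - 486) = (2709 + 458)/(-21/20 - 486) = 3167/(-9741/20) = 3167*(-20/9741) = -63340/9741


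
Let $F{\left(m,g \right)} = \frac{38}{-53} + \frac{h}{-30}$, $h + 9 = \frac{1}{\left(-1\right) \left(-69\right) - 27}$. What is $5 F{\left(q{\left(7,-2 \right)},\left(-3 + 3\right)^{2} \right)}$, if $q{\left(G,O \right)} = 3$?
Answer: $- \frac{27899}{13356} \approx -2.0889$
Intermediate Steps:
$h = - \frac{377}{42}$ ($h = -9 + \frac{1}{\left(-1\right) \left(-69\right) - 27} = -9 + \frac{1}{69 - 27} = -9 + \frac{1}{42} = - \frac{377}{42} \approx -8.9762$)
$F{\left(m,g \right)} = - \frac{27899}{66780}$ ($F{\left(m,g \right)} = \frac{38}{-53} - \frac{377}{42 \left(-30\right)} = 38 \left(- \frac{1}{53}\right) - - \frac{377}{1260} = - \frac{38}{53} + \frac{377}{1260} = - \frac{27899}{66780}$)
$5 F{\left(q{\left(7,-2 \right)},\left(-3 + 3\right)^{2} \right)} = 5 \left(- \frac{27899}{66780}\right) = - \frac{27899}{13356}$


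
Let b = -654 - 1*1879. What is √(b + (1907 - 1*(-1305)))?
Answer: √679 ≈ 26.058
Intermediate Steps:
b = -2533 (b = -654 - 1879 = -2533)
√(b + (1907 - 1*(-1305))) = √(-2533 + (1907 - 1*(-1305))) = √(-2533 + (1907 + 1305)) = √(-2533 + 3212) = √679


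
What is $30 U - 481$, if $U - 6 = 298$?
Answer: $8639$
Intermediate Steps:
$U = 304$ ($U = 6 + 298 = 304$)
$30 U - 481 = 30 \cdot 304 - 481 = 9120 - 481 = 8639$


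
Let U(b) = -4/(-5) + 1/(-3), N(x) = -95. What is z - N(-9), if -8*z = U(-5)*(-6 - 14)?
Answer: 577/6 ≈ 96.167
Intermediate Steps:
U(b) = 7/15 (U(b) = -4*(-⅕) + 1*(-⅓) = ⅘ - ⅓ = 7/15)
z = 7/6 (z = -7*(-6 - 14)/120 = -7*(-20)/120 = -⅛*(-28/3) = 7/6 ≈ 1.1667)
z - N(-9) = 7/6 - 1*(-95) = 7/6 + 95 = 577/6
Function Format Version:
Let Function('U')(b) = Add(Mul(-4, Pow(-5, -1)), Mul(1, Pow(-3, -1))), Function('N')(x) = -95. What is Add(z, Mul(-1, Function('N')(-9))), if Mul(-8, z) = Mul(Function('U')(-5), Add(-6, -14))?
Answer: Rational(577, 6) ≈ 96.167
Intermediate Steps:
Function('U')(b) = Rational(7, 15) (Function('U')(b) = Add(Mul(-4, Rational(-1, 5)), Mul(1, Rational(-1, 3))) = Add(Rational(4, 5), Rational(-1, 3)) = Rational(7, 15))
z = Rational(7, 6) (z = Mul(Rational(-1, 8), Mul(Rational(7, 15), Add(-6, -14))) = Mul(Rational(-1, 8), Mul(Rational(7, 15), -20)) = Mul(Rational(-1, 8), Rational(-28, 3)) = Rational(7, 6) ≈ 1.1667)
Add(z, Mul(-1, Function('N')(-9))) = Add(Rational(7, 6), Mul(-1, -95)) = Add(Rational(7, 6), 95) = Rational(577, 6)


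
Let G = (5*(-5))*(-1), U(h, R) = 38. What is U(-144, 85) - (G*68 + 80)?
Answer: -1742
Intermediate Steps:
G = 25 (G = -25*(-1) = 25)
U(-144, 85) - (G*68 + 80) = 38 - (25*68 + 80) = 38 - (1700 + 80) = 38 - 1*1780 = 38 - 1780 = -1742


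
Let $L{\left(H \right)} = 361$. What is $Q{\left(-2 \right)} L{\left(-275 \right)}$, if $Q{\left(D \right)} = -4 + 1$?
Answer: $-1083$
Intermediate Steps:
$Q{\left(D \right)} = -3$
$Q{\left(-2 \right)} L{\left(-275 \right)} = \left(-3\right) 361 = -1083$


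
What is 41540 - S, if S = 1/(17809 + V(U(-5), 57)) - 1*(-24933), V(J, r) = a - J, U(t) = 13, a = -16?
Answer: 295272459/17780 ≈ 16607.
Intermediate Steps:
V(J, r) = -16 - J
S = 443308741/17780 (S = 1/(17809 + (-16 - 1*13)) - 1*(-24933) = 1/(17809 + (-16 - 13)) + 24933 = 1/(17809 - 29) + 24933 = 1/17780 + 24933 = 443308741/17780 ≈ 24933.)
41540 - S = 41540 - 1*443308741/17780 = 41540 - 443308741/17780 = 295272459/17780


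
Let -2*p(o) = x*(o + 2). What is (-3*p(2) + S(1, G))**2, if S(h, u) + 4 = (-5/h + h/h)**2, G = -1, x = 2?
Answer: 576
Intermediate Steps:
p(o) = -2 - o (p(o) = -(o + 2) = -(2 + o) = -(4 + 2*o)/2 = -2 - o)
S(h, u) = -4 + (1 - 5/h)**2 (S(h, u) = -4 + (-5/h + h/h)**2 = -4 + (-5/h + 1)**2 = -4 + (1 - 5/h)**2)
(-3*p(2) + S(1, G))**2 = (-3*(-2 - 1*2) + (-4 + (-5 + 1)**2/1**2))**2 = (-3*(-2 - 2) + (-4 + 1*(-4)**2))**2 = (-3*(-4) + (-4 + 1*16))**2 = (12 + (-4 + 16))**2 = (12 + 12)**2 = 24**2 = 576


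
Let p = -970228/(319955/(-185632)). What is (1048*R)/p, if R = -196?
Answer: -293398735/804041804 ≈ -0.36490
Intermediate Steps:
p = 180105364096/319955 (p = -970228/(319955*(-1/185632)) = -970228/(-319955/185632) = -970228*(-185632/319955) = 180105364096/319955 ≈ 5.6291e+5)
(1048*R)/p = (1048*(-196))/(180105364096/319955) = -205408*319955/180105364096 = -293398735/804041804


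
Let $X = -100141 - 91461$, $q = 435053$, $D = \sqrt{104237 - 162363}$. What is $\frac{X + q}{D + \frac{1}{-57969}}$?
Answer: $- \frac{1085585463}{15025146058699} - \frac{62930303704647 i \sqrt{58126}}{15025146058699} \approx -7.2251 \cdot 10^{-5} - 1009.8 i$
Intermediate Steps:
$D = i \sqrt{58126}$ ($D = \sqrt{-58126} = i \sqrt{58126} \approx 241.09 i$)
$X = -191602$ ($X = -100141 - 91461 = -191602$)
$\frac{X + q}{D + \frac{1}{-57969}} = \frac{-191602 + 435053}{i \sqrt{58126} + \frac{1}{-57969}} = \frac{243451}{i \sqrt{58126} - \frac{1}{57969}} = \frac{243451}{- \frac{1}{57969} + i \sqrt{58126}}$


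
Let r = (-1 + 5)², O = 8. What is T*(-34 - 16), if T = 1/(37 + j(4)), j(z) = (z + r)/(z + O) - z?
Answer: -75/52 ≈ -1.4423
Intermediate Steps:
r = 16 (r = 4² = 16)
j(z) = -z + (16 + z)/(8 + z) (j(z) = (z + 16)/(z + 8) - z = (16 + z)/(8 + z) - z = -z + (16 + z)/(8 + z))
T = 3/104 (T = 1/(37 + (16 - 1*4² - 7*4)/(8 + 4)) = 1/(37 + (16 - 1*16 - 28)/12) = 1/(37 + (16 - 16 - 28)/12) = 1/(37 + (1/12)*(-28)) = 1/(37 - 7/3) = 1/(104/3) = 3/104 ≈ 0.028846)
T*(-34 - 16) = 3*(-34 - 16)/104 = (3/104)*(-50) = -75/52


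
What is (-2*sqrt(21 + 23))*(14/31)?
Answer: -56*sqrt(11)/31 ≈ -5.9913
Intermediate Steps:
(-2*sqrt(21 + 23))*(14/31) = (-4*sqrt(11))*(14*(1/31)) = -4*sqrt(11)*(14/31) = -56*sqrt(11)/31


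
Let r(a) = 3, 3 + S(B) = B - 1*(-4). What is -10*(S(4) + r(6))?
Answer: -80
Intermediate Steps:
S(B) = 1 + B (S(B) = -3 + (B - 1*(-4)) = -3 + (B + 4) = -3 + (4 + B) = 1 + B)
-10*(S(4) + r(6)) = -10*((1 + 4) + 3) = -10*(5 + 3) = -10*8 = -80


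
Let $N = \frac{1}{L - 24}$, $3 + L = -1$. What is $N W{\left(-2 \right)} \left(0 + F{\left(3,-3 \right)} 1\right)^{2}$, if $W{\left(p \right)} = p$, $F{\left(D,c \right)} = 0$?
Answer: $0$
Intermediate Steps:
$L = -4$ ($L = -3 - 1 = -4$)
$N = - \frac{1}{28}$ ($N = \frac{1}{-4 - 24} = \frac{1}{-28} = - \frac{1}{28} \approx -0.035714$)
$N W{\left(-2 \right)} \left(0 + F{\left(3,-3 \right)} 1\right)^{2} = \left(- \frac{1}{28}\right) \left(-2\right) \left(0 + 0 \cdot 1\right)^{2} = \frac{\left(0 + 0\right)^{2}}{14} = \frac{0^{2}}{14} = \frac{1}{14} \cdot 0 = 0$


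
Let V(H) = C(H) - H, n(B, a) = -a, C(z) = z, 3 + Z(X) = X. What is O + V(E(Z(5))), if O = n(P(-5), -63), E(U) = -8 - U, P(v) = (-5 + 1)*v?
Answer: 63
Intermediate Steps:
Z(X) = -3 + X
P(v) = -4*v
V(H) = 0 (V(H) = H - H = 0)
O = 63 (O = -1*(-63) = 63)
O + V(E(Z(5))) = 63 + 0 = 63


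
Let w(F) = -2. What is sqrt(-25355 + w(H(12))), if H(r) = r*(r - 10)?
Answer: I*sqrt(25357) ≈ 159.24*I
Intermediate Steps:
H(r) = r*(-10 + r)
sqrt(-25355 + w(H(12))) = sqrt(-25355 - 2) = sqrt(-25357) = I*sqrt(25357)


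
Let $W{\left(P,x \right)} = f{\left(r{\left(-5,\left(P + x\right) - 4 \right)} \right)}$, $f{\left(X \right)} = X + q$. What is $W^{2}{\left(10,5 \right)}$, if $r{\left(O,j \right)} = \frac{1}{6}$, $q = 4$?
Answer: $\frac{625}{36} \approx 17.361$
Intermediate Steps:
$r{\left(O,j \right)} = \frac{1}{6}$
$f{\left(X \right)} = 4 + X$ ($f{\left(X \right)} = X + 4 = 4 + X$)
$W{\left(P,x \right)} = \frac{25}{6}$ ($W{\left(P,x \right)} = 4 + \frac{1}{6} = \frac{25}{6}$)
$W^{2}{\left(10,5 \right)} = \left(\frac{25}{6}\right)^{2} = \frac{625}{36}$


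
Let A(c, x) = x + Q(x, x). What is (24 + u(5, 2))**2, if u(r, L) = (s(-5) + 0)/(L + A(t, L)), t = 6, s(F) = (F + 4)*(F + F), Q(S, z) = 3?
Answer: 31684/49 ≈ 646.61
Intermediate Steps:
s(F) = 2*F*(4 + F) (s(F) = (4 + F)*(2*F) = 2*F*(4 + F))
A(c, x) = 3 + x (A(c, x) = x + 3 = 3 + x)
u(r, L) = 10/(3 + 2*L) (u(r, L) = (2*(-5)*(4 - 5) + 0)/(L + (3 + L)) = (2*(-5)*(-1) + 0)/(3 + 2*L) = (10 + 0)/(3 + 2*L) = 10/(3 + 2*L))
(24 + u(5, 2))**2 = (24 + 10/(3 + 2*2))**2 = (24 + 10/(3 + 4))**2 = (24 + 10/7)**2 = (178/7)**2 = 31684/49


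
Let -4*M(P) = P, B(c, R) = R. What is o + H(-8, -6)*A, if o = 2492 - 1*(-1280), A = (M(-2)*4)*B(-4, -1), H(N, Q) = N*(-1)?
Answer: 3756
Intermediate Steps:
H(N, Q) = -N
M(P) = -P/4
A = -2 (A = (-1/4*(-2)*4)*(-1) = ((1/2)*4)*(-1) = 2*(-1) = -2)
o = 3772 (o = 2492 + 1280 = 3772)
o + H(-8, -6)*A = 3772 - 1*(-8)*(-2) = 3772 + 8*(-2) = 3772 - 16 = 3756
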